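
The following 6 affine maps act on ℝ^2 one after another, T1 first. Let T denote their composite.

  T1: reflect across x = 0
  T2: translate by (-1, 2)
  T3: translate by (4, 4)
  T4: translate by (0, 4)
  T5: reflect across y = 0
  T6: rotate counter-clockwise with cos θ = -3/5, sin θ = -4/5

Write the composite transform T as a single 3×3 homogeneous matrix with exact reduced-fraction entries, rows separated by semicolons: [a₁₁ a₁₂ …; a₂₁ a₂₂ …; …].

T = [3/5 -4/5 -49/5; 4/5 3/5 18/5; 0 0 1]

T1 = [-1 0 0; 0 1 0; 0 0 1]
T2·T1 = [-1 0 -1; 0 1 2; 0 0 1]
T3·…·T1 = [-1 0 3; 0 1 6; 0 0 1]
T4·…·T1 = [-1 0 3; 0 1 10; 0 0 1]
T5·…·T1 = [-1 0 3; 0 -1 -10; 0 0 1]
T6·…·T1 = [3/5 -4/5 -49/5; 4/5 3/5 18/5; 0 0 1]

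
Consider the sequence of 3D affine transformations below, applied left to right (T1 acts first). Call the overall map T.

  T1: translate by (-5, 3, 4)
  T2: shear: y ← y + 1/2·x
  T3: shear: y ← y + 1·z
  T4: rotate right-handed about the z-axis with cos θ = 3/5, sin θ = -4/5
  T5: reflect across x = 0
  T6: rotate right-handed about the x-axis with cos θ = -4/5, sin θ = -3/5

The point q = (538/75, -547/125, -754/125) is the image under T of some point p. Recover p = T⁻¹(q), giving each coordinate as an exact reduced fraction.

T1 = [1 0 0 -5; 0 1 0 3; 0 0 1 4; 0 0 0 1]
T2·T1 = [1 0 0 -5; 1/2 1 0 1/2; 0 0 1 4; 0 0 0 1]
T3·…·T1 = [1 0 0 -5; 1/2 1 1 9/2; 0 0 1 4; 0 0 0 1]
T4·…·T1 = [1 4/5 4/5 3/5; -1/2 3/5 3/5 67/10; 0 0 1 4; 0 0 0 1]
T5·…·T1 = [-1 -4/5 -4/5 -3/5; -1/2 3/5 3/5 67/10; 0 0 1 4; 0 0 0 1]
T6·…·T1 = [-1 -4/5 -4/5 -3/5; 2/5 -12/25 3/25 -74/25; 3/10 -9/25 -29/25 -361/50; 0 0 0 1]
det M = -1; M⁻¹ = [-3/5 16/25 12/25 5; -1/2 -7/5 1/5 -3; 0 3/5 -4/5 -4; 0 0 0 1]
M⁻¹ · (538/75, -547/125, -754/125)ᵀ = (-5, -5/3, -9/5)ᵀ

p = (-5, -5/3, -9/5)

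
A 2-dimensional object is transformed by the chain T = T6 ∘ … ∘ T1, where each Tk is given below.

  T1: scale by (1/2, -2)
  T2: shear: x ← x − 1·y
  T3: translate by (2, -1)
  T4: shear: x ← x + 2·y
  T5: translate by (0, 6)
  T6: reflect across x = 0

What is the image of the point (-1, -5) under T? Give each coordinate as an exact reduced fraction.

T(p) = (-19/2, 15)

T1 scale by (1/2, -2): (-1, -5) → (-1/2, 10)
T2 shear: x ← x − 1·y: (-1/2, 10) → (-21/2, 10)
T3 translate by (2, -1): (-21/2, 10) → (-17/2, 9)
T4 shear: x ← x + 2·y: (-17/2, 9) → (19/2, 9)
T5 translate by (0, 6): (19/2, 9) → (19/2, 15)
T6 reflect across x = 0: (19/2, 15) → (-19/2, 15)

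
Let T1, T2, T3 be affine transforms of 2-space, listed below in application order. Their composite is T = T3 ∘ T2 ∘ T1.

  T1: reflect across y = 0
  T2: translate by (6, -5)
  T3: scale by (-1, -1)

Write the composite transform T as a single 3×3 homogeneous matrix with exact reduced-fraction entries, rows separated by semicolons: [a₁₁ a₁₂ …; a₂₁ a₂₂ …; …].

T1 = [1 0 0; 0 -1 0; 0 0 1]
T2·T1 = [1 0 6; 0 -1 -5; 0 0 1]
T3·…·T1 = [-1 0 -6; 0 1 5; 0 0 1]

T = [-1 0 -6; 0 1 5; 0 0 1]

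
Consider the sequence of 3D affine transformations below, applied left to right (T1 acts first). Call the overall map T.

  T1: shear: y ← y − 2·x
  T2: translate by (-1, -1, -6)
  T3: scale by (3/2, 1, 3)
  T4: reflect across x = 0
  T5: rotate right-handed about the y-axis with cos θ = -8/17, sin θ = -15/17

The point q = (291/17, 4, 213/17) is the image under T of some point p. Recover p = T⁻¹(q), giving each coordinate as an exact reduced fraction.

p = (-1, 3, -1)

T1 = [1 0 0 0; -2 1 0 0; 0 0 1 0; 0 0 0 1]
T2·T1 = [1 0 0 -1; -2 1 0 -1; 0 0 1 -6; 0 0 0 1]
T3·…·T1 = [3/2 0 0 -3/2; -2 1 0 -1; 0 0 3 -18; 0 0 0 1]
T4·…·T1 = [-3/2 0 0 3/2; -2 1 0 -1; 0 0 3 -18; 0 0 0 1]
T5·…·T1 = [12/17 0 -45/17 258/17; -2 1 0 -1; -45/34 0 -24/17 333/34; 0 0 0 1]
det M = -9/2; M⁻¹ = [16/51 0 -10/17 1; 32/51 1 -20/17 3; -5/17 0 -8/51 6; 0 0 0 1]
M⁻¹ · (291/17, 4, 213/17)ᵀ = (-1, 3, -1)ᵀ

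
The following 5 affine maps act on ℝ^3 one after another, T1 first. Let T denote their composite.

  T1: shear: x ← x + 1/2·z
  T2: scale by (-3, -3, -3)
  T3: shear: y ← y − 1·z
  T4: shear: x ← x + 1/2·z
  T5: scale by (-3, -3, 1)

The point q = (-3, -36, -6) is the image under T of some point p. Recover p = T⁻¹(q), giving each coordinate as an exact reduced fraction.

p = (-7/3, -2, 2)

T1 = [1 0 1/2 0; 0 1 0 0; 0 0 1 0; 0 0 0 1]
T2·T1 = [-3 0 -3/2 0; 0 -3 0 0; 0 0 -3 0; 0 0 0 1]
T3·…·T1 = [-3 0 -3/2 0; 0 -3 3 0; 0 0 -3 0; 0 0 0 1]
T4·…·T1 = [-3 0 -3 0; 0 -3 3 0; 0 0 -3 0; 0 0 0 1]
T5·…·T1 = [9 0 9 0; 0 9 -9 0; 0 0 -3 0; 0 0 0 1]
det M = -243; M⁻¹ = [1/9 0 1/3 0; 0 1/9 -1/3 0; 0 0 -1/3 0; 0 0 0 1]
M⁻¹ · (-3, -36, -6)ᵀ = (-7/3, -2, 2)ᵀ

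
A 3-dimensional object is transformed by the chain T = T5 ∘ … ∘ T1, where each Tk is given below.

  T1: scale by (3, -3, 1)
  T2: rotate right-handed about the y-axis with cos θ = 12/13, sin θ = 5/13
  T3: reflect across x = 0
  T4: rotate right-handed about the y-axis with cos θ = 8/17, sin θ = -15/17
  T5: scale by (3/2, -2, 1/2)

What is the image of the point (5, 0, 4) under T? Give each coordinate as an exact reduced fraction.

T1 scale by (3, -3, 1): (5, 0, 4) → (15, 0, 4)
T2 rotate right-handed about the y-axis with cos θ = 12/13, sin θ = 5/13: (15, 0, 4) → (200/13, 0, -27/13)
T3 reflect across x = 0: (200/13, 0, -27/13) → (-200/13, 0, -27/13)
T4 rotate right-handed about the y-axis with cos θ = 8/17, sin θ = -15/17: (-200/13, 0, -27/13) → (-1195/221, 0, -3216/221)
T5 scale by (3/2, -2, 1/2): (-1195/221, 0, -3216/221) → (-3585/442, 0, -1608/221)

T(p) = (-3585/442, 0, -1608/221)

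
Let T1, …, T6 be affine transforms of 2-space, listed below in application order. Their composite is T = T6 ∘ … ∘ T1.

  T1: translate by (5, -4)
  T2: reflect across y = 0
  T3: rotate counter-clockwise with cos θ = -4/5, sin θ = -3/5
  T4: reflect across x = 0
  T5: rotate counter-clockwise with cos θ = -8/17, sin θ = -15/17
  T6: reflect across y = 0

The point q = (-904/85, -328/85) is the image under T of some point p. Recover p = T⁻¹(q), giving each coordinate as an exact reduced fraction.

T1 = [1 0 5; 0 1 -4; 0 0 1]
T2·T1 = [1 0 5; 0 -1 4; 0 0 1]
T3·…·T1 = [-4/5 -3/5 -8/5; -3/5 4/5 -31/5; 0 0 1]
T4·…·T1 = [4/5 3/5 8/5; -3/5 4/5 -31/5; 0 0 1]
T5·…·T1 = [-77/85 36/85 -529/85; -36/85 -77/85 128/85; 0 0 1]
T6·…·T1 = [-77/85 36/85 -529/85; 36/85 77/85 -128/85; 0 0 1]
det M = -1; M⁻¹ = [-77/85 36/85 -5; 36/85 77/85 4; 0 0 1]
M⁻¹ · (-904/85, -328/85)ᵀ = (3, -4)ᵀ

p = (3, -4)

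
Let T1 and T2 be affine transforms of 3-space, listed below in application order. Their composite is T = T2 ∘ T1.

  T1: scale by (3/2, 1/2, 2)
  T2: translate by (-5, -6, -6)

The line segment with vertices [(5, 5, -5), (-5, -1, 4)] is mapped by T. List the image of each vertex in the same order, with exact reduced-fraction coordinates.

image vertices: (5/2, -7/2, -16), (-25/2, -13/2, 2)

T1 scale by (3/2, 1/2, 2): (5, 5, -5) → (15/2, 5/2, -10); (-5, -1, 4) → (-15/2, -1/2, 8)
T2 translate by (-5, -6, -6): (15/2, 5/2, -10) → (5/2, -7/2, -16); (-15/2, -1/2, 8) → (-25/2, -13/2, 2)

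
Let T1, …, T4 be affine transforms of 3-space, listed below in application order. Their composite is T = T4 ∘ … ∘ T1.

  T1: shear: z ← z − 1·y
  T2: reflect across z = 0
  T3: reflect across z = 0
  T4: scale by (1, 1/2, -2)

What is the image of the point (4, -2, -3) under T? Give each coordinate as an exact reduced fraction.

T1 shear: z ← z − 1·y: (4, -2, -3) → (4, -2, -1)
T2 reflect across z = 0: (4, -2, -1) → (4, -2, 1)
T3 reflect across z = 0: (4, -2, 1) → (4, -2, -1)
T4 scale by (1, 1/2, -2): (4, -2, -1) → (4, -1, 2)

T(p) = (4, -1, 2)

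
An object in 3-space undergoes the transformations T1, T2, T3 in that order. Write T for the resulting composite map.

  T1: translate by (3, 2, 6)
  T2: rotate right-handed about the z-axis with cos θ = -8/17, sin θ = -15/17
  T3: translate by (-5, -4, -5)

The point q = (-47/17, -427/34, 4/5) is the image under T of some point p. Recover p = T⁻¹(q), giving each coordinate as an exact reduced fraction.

p = (7/2, 4, -1/5)

T1 = [1 0 0 3; 0 1 0 2; 0 0 1 6; 0 0 0 1]
T2·T1 = [-8/17 15/17 0 6/17; -15/17 -8/17 0 -61/17; 0 0 1 6; 0 0 0 1]
T3·…·T1 = [-8/17 15/17 0 -79/17; -15/17 -8/17 0 -129/17; 0 0 1 1; 0 0 0 1]
det M = 1; M⁻¹ = [-8/17 -15/17 0 -151/17; 15/17 -8/17 0 9/17; 0 0 1 -1; 0 0 0 1]
M⁻¹ · (-47/17, -427/34, 4/5)ᵀ = (7/2, 4, -1/5)ᵀ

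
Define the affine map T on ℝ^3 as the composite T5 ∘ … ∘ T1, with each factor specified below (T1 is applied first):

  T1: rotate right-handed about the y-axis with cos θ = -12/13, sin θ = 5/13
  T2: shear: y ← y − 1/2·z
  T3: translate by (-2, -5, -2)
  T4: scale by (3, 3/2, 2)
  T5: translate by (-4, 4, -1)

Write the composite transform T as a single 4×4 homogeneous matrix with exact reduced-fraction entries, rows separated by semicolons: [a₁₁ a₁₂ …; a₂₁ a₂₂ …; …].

T = [-36/13 0 15/13 -10; 15/52 3/2 9/13 -7/2; -10/13 0 -24/13 -5; 0 0 0 1]

T1 = [-12/13 0 5/13 0; 0 1 0 0; -5/13 0 -12/13 0; 0 0 0 1]
T2·T1 = [-12/13 0 5/13 0; 5/26 1 6/13 0; -5/13 0 -12/13 0; 0 0 0 1]
T3·…·T1 = [-12/13 0 5/13 -2; 5/26 1 6/13 -5; -5/13 0 -12/13 -2; 0 0 0 1]
T4·…·T1 = [-36/13 0 15/13 -6; 15/52 3/2 9/13 -15/2; -10/13 0 -24/13 -4; 0 0 0 1]
T5·…·T1 = [-36/13 0 15/13 -10; 15/52 3/2 9/13 -7/2; -10/13 0 -24/13 -5; 0 0 0 1]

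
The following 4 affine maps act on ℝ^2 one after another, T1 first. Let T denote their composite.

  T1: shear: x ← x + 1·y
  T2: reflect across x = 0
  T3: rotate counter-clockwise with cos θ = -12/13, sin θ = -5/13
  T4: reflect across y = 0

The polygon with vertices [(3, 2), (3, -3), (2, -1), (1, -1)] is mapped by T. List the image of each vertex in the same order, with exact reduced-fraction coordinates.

T1 shear: x ← x + 1·y: (3, 2) → (5, 2); (3, -3) → (0, -3); (2, -1) → (1, -1); (1, -1) → (0, -1)
T2 reflect across x = 0: (5, 2) → (-5, 2); (0, -3) → (0, -3); (1, -1) → (-1, -1); (0, -1) → (0, -1)
T3 rotate counter-clockwise with cos θ = -12/13, sin θ = -5/13: (-5, 2) → (70/13, 1/13); (0, -3) → (-15/13, 36/13); (-1, -1) → (7/13, 17/13); (0, -1) → (-5/13, 12/13)
T4 reflect across y = 0: (70/13, 1/13) → (70/13, -1/13); (-15/13, 36/13) → (-15/13, -36/13); (7/13, 17/13) → (7/13, -17/13); (-5/13, 12/13) → (-5/13, -12/13)

image vertices: (70/13, -1/13), (-15/13, -36/13), (7/13, -17/13), (-5/13, -12/13)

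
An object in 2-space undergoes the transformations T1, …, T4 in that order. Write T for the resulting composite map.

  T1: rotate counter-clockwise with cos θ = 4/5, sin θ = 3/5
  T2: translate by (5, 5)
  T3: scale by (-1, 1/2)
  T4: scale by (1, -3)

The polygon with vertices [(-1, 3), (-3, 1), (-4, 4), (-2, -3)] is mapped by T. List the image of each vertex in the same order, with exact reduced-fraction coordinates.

T1 rotate counter-clockwise with cos θ = 4/5, sin θ = 3/5: (-1, 3) → (-13/5, 9/5); (-3, 1) → (-3, -1); (-4, 4) → (-28/5, 4/5); (-2, -3) → (1/5, -18/5)
T2 translate by (5, 5): (-13/5, 9/5) → (12/5, 34/5); (-3, -1) → (2, 4); (-28/5, 4/5) → (-3/5, 29/5); (1/5, -18/5) → (26/5, 7/5)
T3 scale by (-1, 1/2): (12/5, 34/5) → (-12/5, 17/5); (2, 4) → (-2, 2); (-3/5, 29/5) → (3/5, 29/10); (26/5, 7/5) → (-26/5, 7/10)
T4 scale by (1, -3): (-12/5, 17/5) → (-12/5, -51/5); (-2, 2) → (-2, -6); (3/5, 29/10) → (3/5, -87/10); (-26/5, 7/10) → (-26/5, -21/10)

image vertices: (-12/5, -51/5), (-2, -6), (3/5, -87/10), (-26/5, -21/10)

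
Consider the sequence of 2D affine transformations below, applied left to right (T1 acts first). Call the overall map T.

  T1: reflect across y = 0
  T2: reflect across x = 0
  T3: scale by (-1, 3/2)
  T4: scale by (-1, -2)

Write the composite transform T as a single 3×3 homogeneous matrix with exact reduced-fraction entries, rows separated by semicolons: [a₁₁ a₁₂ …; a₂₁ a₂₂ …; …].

T = [-1 0 0; 0 3 0; 0 0 1]

T1 = [1 0 0; 0 -1 0; 0 0 1]
T2·T1 = [-1 0 0; 0 -1 0; 0 0 1]
T3·…·T1 = [1 0 0; 0 -3/2 0; 0 0 1]
T4·…·T1 = [-1 0 0; 0 3 0; 0 0 1]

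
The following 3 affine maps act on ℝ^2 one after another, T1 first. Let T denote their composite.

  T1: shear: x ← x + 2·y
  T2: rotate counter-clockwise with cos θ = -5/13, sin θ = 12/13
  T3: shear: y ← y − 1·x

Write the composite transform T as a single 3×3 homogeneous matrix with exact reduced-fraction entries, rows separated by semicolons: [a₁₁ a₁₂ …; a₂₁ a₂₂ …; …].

T = [-5/13 -22/13 0; 17/13 41/13 0; 0 0 1]

T1 = [1 2 0; 0 1 0; 0 0 1]
T2·T1 = [-5/13 -22/13 0; 12/13 19/13 0; 0 0 1]
T3·…·T1 = [-5/13 -22/13 0; 17/13 41/13 0; 0 0 1]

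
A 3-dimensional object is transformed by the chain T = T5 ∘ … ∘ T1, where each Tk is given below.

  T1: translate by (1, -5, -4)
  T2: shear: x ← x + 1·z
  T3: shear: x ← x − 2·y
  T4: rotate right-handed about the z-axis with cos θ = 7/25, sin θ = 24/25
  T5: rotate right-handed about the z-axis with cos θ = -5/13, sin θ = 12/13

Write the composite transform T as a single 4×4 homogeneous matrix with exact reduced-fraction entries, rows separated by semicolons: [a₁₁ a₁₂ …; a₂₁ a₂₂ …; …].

T1 = [1 0 0 1; 0 1 0 -5; 0 0 1 -4; 0 0 0 1]
T2·T1 = [1 0 1 -3; 0 1 0 -5; 0 0 1 -4; 0 0 0 1]
T3·…·T1 = [1 -2 1 7; 0 1 0 -5; 0 0 1 -4; 0 0 0 1]
T4·…·T1 = [7/25 -38/25 7/25 169/25; 24/25 -41/25 24/25 133/25; 0 0 1 -4; 0 0 0 1]
T5·…·T1 = [-323/325 682/325 -323/325 -2441/325; -36/325 -251/325 -36/325 1363/325; 0 0 1 -4; 0 0 0 1]

T = [-323/325 682/325 -323/325 -2441/325; -36/325 -251/325 -36/325 1363/325; 0 0 1 -4; 0 0 0 1]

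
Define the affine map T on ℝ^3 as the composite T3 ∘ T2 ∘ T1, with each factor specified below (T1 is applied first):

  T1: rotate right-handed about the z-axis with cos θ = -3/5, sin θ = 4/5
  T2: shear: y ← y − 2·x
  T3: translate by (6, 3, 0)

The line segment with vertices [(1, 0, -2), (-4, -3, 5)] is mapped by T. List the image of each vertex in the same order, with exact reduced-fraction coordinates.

T1 rotate right-handed about the z-axis with cos θ = -3/5, sin θ = 4/5: (1, 0, -2) → (-3/5, 4/5, -2); (-4, -3, 5) → (24/5, -7/5, 5)
T2 shear: y ← y − 2·x: (-3/5, 4/5, -2) → (-3/5, 2, -2); (24/5, -7/5, 5) → (24/5, -11, 5)
T3 translate by (6, 3, 0): (-3/5, 2, -2) → (27/5, 5, -2); (24/5, -11, 5) → (54/5, -8, 5)

image vertices: (27/5, 5, -2), (54/5, -8, 5)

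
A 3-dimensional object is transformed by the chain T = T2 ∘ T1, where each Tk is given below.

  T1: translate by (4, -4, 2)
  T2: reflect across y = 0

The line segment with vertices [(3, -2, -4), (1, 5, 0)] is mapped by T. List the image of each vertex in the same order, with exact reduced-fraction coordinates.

image vertices: (7, 6, -2), (5, -1, 2)

T1 translate by (4, -4, 2): (3, -2, -4) → (7, -6, -2); (1, 5, 0) → (5, 1, 2)
T2 reflect across y = 0: (7, -6, -2) → (7, 6, -2); (5, 1, 2) → (5, -1, 2)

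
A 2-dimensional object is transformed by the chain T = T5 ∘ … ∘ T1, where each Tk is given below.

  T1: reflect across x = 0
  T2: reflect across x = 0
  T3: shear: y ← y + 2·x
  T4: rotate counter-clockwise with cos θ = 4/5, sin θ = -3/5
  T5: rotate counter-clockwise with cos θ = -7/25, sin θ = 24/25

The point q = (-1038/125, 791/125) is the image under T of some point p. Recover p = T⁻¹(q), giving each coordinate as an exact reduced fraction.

T1 = [-1 0 0; 0 1 0; 0 0 1]
T2·T1 = [1 0 0; 0 1 0; 0 0 1]
T3·…·T1 = [1 0 0; 2 1 0; 0 0 1]
T4·…·T1 = [2 3/5 0; 1 4/5 0; 0 0 1]
T5·…·T1 = [-38/25 -117/125 0; 41/25 44/125 0; 0 0 1]
det M = 1; M⁻¹ = [44/125 117/125 0; -41/25 -38/25 0; 0 0 1]
M⁻¹ · (-1038/125, 791/125)ᵀ = (3, 4)ᵀ

p = (3, 4)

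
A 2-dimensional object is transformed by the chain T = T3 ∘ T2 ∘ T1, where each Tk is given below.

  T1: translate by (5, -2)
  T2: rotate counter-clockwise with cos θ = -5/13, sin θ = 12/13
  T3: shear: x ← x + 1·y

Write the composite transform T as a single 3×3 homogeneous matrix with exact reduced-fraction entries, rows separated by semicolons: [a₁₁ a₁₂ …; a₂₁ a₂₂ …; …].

T = [7/13 -17/13 69/13; 12/13 -5/13 70/13; 0 0 1]

T1 = [1 0 5; 0 1 -2; 0 0 1]
T2·T1 = [-5/13 -12/13 -1/13; 12/13 -5/13 70/13; 0 0 1]
T3·…·T1 = [7/13 -17/13 69/13; 12/13 -5/13 70/13; 0 0 1]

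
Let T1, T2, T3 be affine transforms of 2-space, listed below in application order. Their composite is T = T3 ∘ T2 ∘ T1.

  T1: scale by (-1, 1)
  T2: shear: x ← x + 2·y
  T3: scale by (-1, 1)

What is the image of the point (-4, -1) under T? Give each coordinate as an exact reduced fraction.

T1 scale by (-1, 1): (-4, -1) → (4, -1)
T2 shear: x ← x + 2·y: (4, -1) → (2, -1)
T3 scale by (-1, 1): (2, -1) → (-2, -1)

T(p) = (-2, -1)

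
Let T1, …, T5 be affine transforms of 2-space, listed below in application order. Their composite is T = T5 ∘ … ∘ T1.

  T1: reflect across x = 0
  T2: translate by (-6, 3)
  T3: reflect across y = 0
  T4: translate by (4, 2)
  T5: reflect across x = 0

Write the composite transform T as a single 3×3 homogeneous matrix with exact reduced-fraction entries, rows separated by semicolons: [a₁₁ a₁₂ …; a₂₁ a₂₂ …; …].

T = [1 0 2; 0 -1 -1; 0 0 1]

T1 = [-1 0 0; 0 1 0; 0 0 1]
T2·T1 = [-1 0 -6; 0 1 3; 0 0 1]
T3·…·T1 = [-1 0 -6; 0 -1 -3; 0 0 1]
T4·…·T1 = [-1 0 -2; 0 -1 -1; 0 0 1]
T5·…·T1 = [1 0 2; 0 -1 -1; 0 0 1]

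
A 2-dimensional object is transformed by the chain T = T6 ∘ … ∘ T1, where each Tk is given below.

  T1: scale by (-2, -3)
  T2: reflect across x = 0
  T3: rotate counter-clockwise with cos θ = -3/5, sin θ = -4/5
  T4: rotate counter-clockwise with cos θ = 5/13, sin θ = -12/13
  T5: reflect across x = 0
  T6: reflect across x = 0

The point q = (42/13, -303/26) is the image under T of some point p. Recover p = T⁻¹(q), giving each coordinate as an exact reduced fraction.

p = (-3, -7/2)

T1 = [-2 0 0; 0 -3 0; 0 0 1]
T2·T1 = [2 0 0; 0 -3 0; 0 0 1]
T3·…·T1 = [-6/5 -12/5 0; -8/5 9/5 0; 0 0 1]
T4·…·T1 = [-126/65 48/65 0; 32/65 189/65 0; 0 0 1]
T5·…·T1 = [126/65 -48/65 0; 32/65 189/65 0; 0 0 1]
T6·…·T1 = [-126/65 48/65 0; 32/65 189/65 0; 0 0 1]
det M = -6; M⁻¹ = [-63/130 8/65 0; 16/195 21/65 0; 0 0 1]
M⁻¹ · (42/13, -303/26)ᵀ = (-3, -7/2)ᵀ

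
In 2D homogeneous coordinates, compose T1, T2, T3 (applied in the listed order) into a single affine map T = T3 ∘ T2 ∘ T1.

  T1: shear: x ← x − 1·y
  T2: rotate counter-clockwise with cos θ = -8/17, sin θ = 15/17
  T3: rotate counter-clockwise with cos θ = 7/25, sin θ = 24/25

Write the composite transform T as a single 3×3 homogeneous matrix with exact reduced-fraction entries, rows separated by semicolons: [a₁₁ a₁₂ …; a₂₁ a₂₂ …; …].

T = [-416/425 503/425 0; -87/425 -329/425 0; 0 0 1]

T1 = [1 -1 0; 0 1 0; 0 0 1]
T2·T1 = [-8/17 -7/17 0; 15/17 -23/17 0; 0 0 1]
T3·…·T1 = [-416/425 503/425 0; -87/425 -329/425 0; 0 0 1]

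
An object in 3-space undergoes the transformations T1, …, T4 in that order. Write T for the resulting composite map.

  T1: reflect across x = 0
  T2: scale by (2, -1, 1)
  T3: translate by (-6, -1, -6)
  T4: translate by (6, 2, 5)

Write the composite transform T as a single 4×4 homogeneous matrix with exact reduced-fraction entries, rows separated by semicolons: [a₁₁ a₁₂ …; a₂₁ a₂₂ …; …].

T1 = [-1 0 0 0; 0 1 0 0; 0 0 1 0; 0 0 0 1]
T2·T1 = [-2 0 0 0; 0 -1 0 0; 0 0 1 0; 0 0 0 1]
T3·…·T1 = [-2 0 0 -6; 0 -1 0 -1; 0 0 1 -6; 0 0 0 1]
T4·…·T1 = [-2 0 0 0; 0 -1 0 1; 0 0 1 -1; 0 0 0 1]

T = [-2 0 0 0; 0 -1 0 1; 0 0 1 -1; 0 0 0 1]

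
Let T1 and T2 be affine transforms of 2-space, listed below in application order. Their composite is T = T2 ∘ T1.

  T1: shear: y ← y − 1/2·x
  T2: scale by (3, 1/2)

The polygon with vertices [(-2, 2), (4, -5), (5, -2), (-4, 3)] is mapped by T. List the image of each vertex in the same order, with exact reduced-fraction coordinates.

T1 shear: y ← y − 1/2·x: (-2, 2) → (-2, 3); (4, -5) → (4, -7); (5, -2) → (5, -9/2); (-4, 3) → (-4, 5)
T2 scale by (3, 1/2): (-2, 3) → (-6, 3/2); (4, -7) → (12, -7/2); (5, -9/2) → (15, -9/4); (-4, 5) → (-12, 5/2)

image vertices: (-6, 3/2), (12, -7/2), (15, -9/4), (-12, 5/2)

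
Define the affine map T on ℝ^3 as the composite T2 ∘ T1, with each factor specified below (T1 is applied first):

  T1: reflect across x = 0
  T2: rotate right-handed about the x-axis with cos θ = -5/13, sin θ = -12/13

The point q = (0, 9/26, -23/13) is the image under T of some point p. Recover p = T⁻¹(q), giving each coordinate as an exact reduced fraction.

p = (0, 3/2, 1)

T1 = [-1 0 0 0; 0 1 0 0; 0 0 1 0; 0 0 0 1]
T2·T1 = [-1 0 0 0; 0 -5/13 12/13 0; 0 -12/13 -5/13 0; 0 0 0 1]
det M = -1; M⁻¹ = [-1 0 0 0; 0 -5/13 -12/13 0; 0 12/13 -5/13 0; 0 0 0 1]
M⁻¹ · (0, 9/26, -23/13)ᵀ = (0, 3/2, 1)ᵀ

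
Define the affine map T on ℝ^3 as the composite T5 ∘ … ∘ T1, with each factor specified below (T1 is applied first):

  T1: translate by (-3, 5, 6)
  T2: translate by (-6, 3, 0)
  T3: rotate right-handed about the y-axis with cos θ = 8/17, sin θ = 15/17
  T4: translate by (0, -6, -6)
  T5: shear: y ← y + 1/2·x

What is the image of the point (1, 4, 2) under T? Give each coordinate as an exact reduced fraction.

T(p) = (56/17, 130/17, 82/17)

T1 translate by (-3, 5, 6): (1, 4, 2) → (-2, 9, 8)
T2 translate by (-6, 3, 0): (-2, 9, 8) → (-8, 12, 8)
T3 rotate right-handed about the y-axis with cos θ = 8/17, sin θ = 15/17: (-8, 12, 8) → (56/17, 12, 184/17)
T4 translate by (0, -6, -6): (56/17, 12, 184/17) → (56/17, 6, 82/17)
T5 shear: y ← y + 1/2·x: (56/17, 6, 82/17) → (56/17, 130/17, 82/17)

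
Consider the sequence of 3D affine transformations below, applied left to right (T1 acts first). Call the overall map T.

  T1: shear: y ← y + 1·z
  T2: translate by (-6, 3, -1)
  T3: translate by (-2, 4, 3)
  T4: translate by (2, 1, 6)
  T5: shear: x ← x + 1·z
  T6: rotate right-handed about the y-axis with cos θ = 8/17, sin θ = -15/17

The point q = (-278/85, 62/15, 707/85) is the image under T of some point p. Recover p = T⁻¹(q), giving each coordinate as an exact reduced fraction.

T1 = [1 0 0 0; 0 1 1 0; 0 0 1 0; 0 0 0 1]
T2·T1 = [1 0 0 -6; 0 1 1 3; 0 0 1 -1; 0 0 0 1]
T3·…·T1 = [1 0 0 -8; 0 1 1 7; 0 0 1 2; 0 0 0 1]
T4·…·T1 = [1 0 0 -6; 0 1 1 8; 0 0 1 8; 0 0 0 1]
T5·…·T1 = [1 0 1 2; 0 1 1 8; 0 0 1 8; 0 0 0 1]
T6·…·T1 = [8/17 0 -7/17 -104/17; 0 1 1 8; 15/17 0 23/17 94/17; 0 0 0 1]
det M = 1; M⁻¹ = [23/17 0 7/17 6; 15/17 1 -8/17 0; -15/17 0 8/17 -8; 0 0 0 1]
M⁻¹ · (-278/85, 62/15, 707/85)ᵀ = (5, -8/3, -6/5)ᵀ

p = (5, -8/3, -6/5)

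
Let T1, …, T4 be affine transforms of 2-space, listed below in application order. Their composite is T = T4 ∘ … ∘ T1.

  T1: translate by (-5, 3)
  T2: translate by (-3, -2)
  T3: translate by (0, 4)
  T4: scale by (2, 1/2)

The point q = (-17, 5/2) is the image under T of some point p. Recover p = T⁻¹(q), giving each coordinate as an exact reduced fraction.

T1 = [1 0 -5; 0 1 3; 0 0 1]
T2·T1 = [1 0 -8; 0 1 1; 0 0 1]
T3·…·T1 = [1 0 -8; 0 1 5; 0 0 1]
T4·…·T1 = [2 0 -16; 0 1/2 5/2; 0 0 1]
det M = 1; M⁻¹ = [1/2 0 8; 0 2 -5; 0 0 1]
M⁻¹ · (-17, 5/2)ᵀ = (-1/2, 0)ᵀ

p = (-1/2, 0)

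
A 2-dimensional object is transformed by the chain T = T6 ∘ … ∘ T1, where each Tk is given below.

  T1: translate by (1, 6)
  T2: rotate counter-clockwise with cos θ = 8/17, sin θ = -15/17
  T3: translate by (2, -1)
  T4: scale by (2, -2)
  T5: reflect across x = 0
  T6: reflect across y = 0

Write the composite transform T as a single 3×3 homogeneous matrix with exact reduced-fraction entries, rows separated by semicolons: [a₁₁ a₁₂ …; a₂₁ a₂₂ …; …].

T1 = [1 0 1; 0 1 6; 0 0 1]
T2·T1 = [8/17 15/17 98/17; -15/17 8/17 33/17; 0 0 1]
T3·…·T1 = [8/17 15/17 132/17; -15/17 8/17 16/17; 0 0 1]
T4·…·T1 = [16/17 30/17 264/17; 30/17 -16/17 -32/17; 0 0 1]
T5·…·T1 = [-16/17 -30/17 -264/17; 30/17 -16/17 -32/17; 0 0 1]
T6·…·T1 = [-16/17 -30/17 -264/17; -30/17 16/17 32/17; 0 0 1]

T = [-16/17 -30/17 -264/17; -30/17 16/17 32/17; 0 0 1]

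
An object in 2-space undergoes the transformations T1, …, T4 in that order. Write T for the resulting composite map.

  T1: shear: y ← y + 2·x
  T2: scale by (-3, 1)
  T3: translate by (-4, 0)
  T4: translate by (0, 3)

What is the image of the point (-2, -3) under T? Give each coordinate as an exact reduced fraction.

T(p) = (2, -4)

T1 shear: y ← y + 2·x: (-2, -3) → (-2, -7)
T2 scale by (-3, 1): (-2, -7) → (6, -7)
T3 translate by (-4, 0): (6, -7) → (2, -7)
T4 translate by (0, 3): (2, -7) → (2, -4)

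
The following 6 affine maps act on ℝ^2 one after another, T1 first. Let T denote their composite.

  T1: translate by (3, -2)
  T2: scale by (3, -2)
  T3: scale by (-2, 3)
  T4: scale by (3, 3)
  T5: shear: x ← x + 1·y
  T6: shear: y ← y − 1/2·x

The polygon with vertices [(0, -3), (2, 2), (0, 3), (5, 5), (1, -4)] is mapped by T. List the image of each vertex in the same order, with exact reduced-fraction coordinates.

T1 translate by (3, -2): (0, -3) → (3, -5); (2, 2) → (5, 0); (0, 3) → (3, 1); (5, 5) → (8, 3); (1, -4) → (4, -6)
T2 scale by (3, -2): (3, -5) → (9, 10); (5, 0) → (15, 0); (3, 1) → (9, -2); (8, 3) → (24, -6); (4, -6) → (12, 12)
T3 scale by (-2, 3): (9, 10) → (-18, 30); (15, 0) → (-30, 0); (9, -2) → (-18, -6); (24, -6) → (-48, -18); (12, 12) → (-24, 36)
T4 scale by (3, 3): (-18, 30) → (-54, 90); (-30, 0) → (-90, 0); (-18, -6) → (-54, -18); (-48, -18) → (-144, -54); (-24, 36) → (-72, 108)
T5 shear: x ← x + 1·y: (-54, 90) → (36, 90); (-90, 0) → (-90, 0); (-54, -18) → (-72, -18); (-144, -54) → (-198, -54); (-72, 108) → (36, 108)
T6 shear: y ← y − 1/2·x: (36, 90) → (36, 72); (-90, 0) → (-90, 45); (-72, -18) → (-72, 18); (-198, -54) → (-198, 45); (36, 108) → (36, 90)

image vertices: (36, 72), (-90, 45), (-72, 18), (-198, 45), (36, 90)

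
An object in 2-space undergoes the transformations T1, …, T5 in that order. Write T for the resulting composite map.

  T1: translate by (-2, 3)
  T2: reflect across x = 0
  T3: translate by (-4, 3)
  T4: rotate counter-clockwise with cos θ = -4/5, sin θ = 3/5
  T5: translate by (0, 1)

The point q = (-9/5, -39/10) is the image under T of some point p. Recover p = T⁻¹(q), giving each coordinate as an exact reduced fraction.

p = (-1/2, -1)

T1 = [1 0 -2; 0 1 3; 0 0 1]
T2·T1 = [-1 0 2; 0 1 3; 0 0 1]
T3·…·T1 = [-1 0 -2; 0 1 6; 0 0 1]
T4·…·T1 = [4/5 -3/5 -2; -3/5 -4/5 -6; 0 0 1]
T5·…·T1 = [4/5 -3/5 -2; -3/5 -4/5 -5; 0 0 1]
det M = -1; M⁻¹ = [4/5 -3/5 -7/5; -3/5 -4/5 -26/5; 0 0 1]
M⁻¹ · (-9/5, -39/10)ᵀ = (-1/2, -1)ᵀ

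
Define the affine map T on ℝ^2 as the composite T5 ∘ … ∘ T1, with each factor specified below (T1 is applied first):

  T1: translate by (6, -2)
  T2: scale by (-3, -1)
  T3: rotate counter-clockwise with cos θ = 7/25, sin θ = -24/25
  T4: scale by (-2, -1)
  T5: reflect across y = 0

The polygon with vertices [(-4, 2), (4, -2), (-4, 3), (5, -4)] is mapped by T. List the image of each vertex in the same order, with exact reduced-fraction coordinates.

image vertices: (84/25, 144/25), (228/25, 748/25), (132/25, 137/25), (174/25, 834/25)

T1 translate by (6, -2): (-4, 2) → (2, 0); (4, -2) → (10, -4); (-4, 3) → (2, 1); (5, -4) → (11, -6)
T2 scale by (-3, -1): (2, 0) → (-6, 0); (10, -4) → (-30, 4); (2, 1) → (-6, -1); (11, -6) → (-33, 6)
T3 rotate counter-clockwise with cos θ = 7/25, sin θ = -24/25: (-6, 0) → (-42/25, 144/25); (-30, 4) → (-114/25, 748/25); (-6, -1) → (-66/25, 137/25); (-33, 6) → (-87/25, 834/25)
T4 scale by (-2, -1): (-42/25, 144/25) → (84/25, -144/25); (-114/25, 748/25) → (228/25, -748/25); (-66/25, 137/25) → (132/25, -137/25); (-87/25, 834/25) → (174/25, -834/25)
T5 reflect across y = 0: (84/25, -144/25) → (84/25, 144/25); (228/25, -748/25) → (228/25, 748/25); (132/25, -137/25) → (132/25, 137/25); (174/25, -834/25) → (174/25, 834/25)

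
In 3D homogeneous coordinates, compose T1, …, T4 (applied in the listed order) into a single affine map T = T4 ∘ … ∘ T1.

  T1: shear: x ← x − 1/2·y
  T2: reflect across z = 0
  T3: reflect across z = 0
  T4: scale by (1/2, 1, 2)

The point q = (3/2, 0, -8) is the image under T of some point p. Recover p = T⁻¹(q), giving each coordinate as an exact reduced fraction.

p = (3, 0, -4)

T1 = [1 -1/2 0 0; 0 1 0 0; 0 0 1 0; 0 0 0 1]
T2·T1 = [1 -1/2 0 0; 0 1 0 0; 0 0 -1 0; 0 0 0 1]
T3·…·T1 = [1 -1/2 0 0; 0 1 0 0; 0 0 1 0; 0 0 0 1]
T4·…·T1 = [1/2 -1/4 0 0; 0 1 0 0; 0 0 2 0; 0 0 0 1]
det M = 1; M⁻¹ = [2 1/2 0 0; 0 1 0 0; 0 0 1/2 0; 0 0 0 1]
M⁻¹ · (3/2, 0, -8)ᵀ = (3, 0, -4)ᵀ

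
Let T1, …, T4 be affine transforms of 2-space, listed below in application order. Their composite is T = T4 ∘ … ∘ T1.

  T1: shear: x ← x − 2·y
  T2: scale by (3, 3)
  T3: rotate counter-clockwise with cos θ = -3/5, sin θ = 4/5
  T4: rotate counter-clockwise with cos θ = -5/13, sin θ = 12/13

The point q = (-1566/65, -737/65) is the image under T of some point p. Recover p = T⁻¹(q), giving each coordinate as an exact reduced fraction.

p = (-8/3, -5)

T1 = [1 -2 0; 0 1 0; 0 0 1]
T2·T1 = [3 -6 0; 0 3 0; 0 0 1]
T3·…·T1 = [-9/5 6/5 0; 12/5 -33/5 0; 0 0 1]
T4·…·T1 = [-99/65 366/65 0; -168/65 237/65 0; 0 0 1]
det M = 9; M⁻¹ = [79/195 -122/195 0; 56/195 -11/65 0; 0 0 1]
M⁻¹ · (-1566/65, -737/65)ᵀ = (-8/3, -5)ᵀ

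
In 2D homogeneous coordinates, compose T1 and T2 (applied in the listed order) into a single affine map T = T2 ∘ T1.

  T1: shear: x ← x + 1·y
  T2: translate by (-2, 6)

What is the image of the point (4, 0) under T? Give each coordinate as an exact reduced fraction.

T1 shear: x ← x + 1·y: (4, 0) → (4, 0)
T2 translate by (-2, 6): (4, 0) → (2, 6)

T(p) = (2, 6)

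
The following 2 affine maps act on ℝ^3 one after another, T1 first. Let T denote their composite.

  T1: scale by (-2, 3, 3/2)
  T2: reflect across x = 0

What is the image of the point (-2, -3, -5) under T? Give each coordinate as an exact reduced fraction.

T(p) = (-4, -9, -15/2)

T1 scale by (-2, 3, 3/2): (-2, -3, -5) → (4, -9, -15/2)
T2 reflect across x = 0: (4, -9, -15/2) → (-4, -9, -15/2)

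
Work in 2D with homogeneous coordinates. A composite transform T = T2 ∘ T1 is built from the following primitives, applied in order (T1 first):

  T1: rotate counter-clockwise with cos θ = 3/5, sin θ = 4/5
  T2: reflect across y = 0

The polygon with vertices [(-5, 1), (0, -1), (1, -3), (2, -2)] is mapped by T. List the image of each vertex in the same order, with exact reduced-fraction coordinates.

T1 rotate counter-clockwise with cos θ = 3/5, sin θ = 4/5: (-5, 1) → (-19/5, -17/5); (0, -1) → (4/5, -3/5); (1, -3) → (3, -1); (2, -2) → (14/5, 2/5)
T2 reflect across y = 0: (-19/5, -17/5) → (-19/5, 17/5); (4/5, -3/5) → (4/5, 3/5); (3, -1) → (3, 1); (14/5, 2/5) → (14/5, -2/5)

image vertices: (-19/5, 17/5), (4/5, 3/5), (3, 1), (14/5, -2/5)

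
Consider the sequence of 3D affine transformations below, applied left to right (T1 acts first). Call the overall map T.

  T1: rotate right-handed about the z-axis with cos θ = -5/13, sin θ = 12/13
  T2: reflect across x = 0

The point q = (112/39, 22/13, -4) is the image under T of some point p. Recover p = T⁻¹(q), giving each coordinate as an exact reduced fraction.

p = (8/3, 2, -4)

T1 = [-5/13 -12/13 0 0; 12/13 -5/13 0 0; 0 0 1 0; 0 0 0 1]
T2·T1 = [5/13 12/13 0 0; 12/13 -5/13 0 0; 0 0 1 0; 0 0 0 1]
det M = -1; M⁻¹ = [5/13 12/13 0 0; 12/13 -5/13 0 0; 0 0 1 0; 0 0 0 1]
M⁻¹ · (112/39, 22/13, -4)ᵀ = (8/3, 2, -4)ᵀ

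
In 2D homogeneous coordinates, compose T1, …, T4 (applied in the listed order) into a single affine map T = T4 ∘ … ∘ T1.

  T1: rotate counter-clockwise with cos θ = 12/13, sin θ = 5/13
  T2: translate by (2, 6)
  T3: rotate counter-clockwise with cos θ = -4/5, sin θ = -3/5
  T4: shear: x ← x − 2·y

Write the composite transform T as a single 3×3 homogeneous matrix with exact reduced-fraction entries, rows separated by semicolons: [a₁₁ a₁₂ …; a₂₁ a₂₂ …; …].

T1 = [12/13 -5/13 0; 5/13 12/13 0; 0 0 1]
T2·T1 = [12/13 -5/13 2; 5/13 12/13 6; 0 0 1]
T3·…·T1 = [-33/65 56/65 2; -56/65 -33/65 -6; 0 0 1]
T4·…·T1 = [79/65 122/65 14; -56/65 -33/65 -6; 0 0 1]

T = [79/65 122/65 14; -56/65 -33/65 -6; 0 0 1]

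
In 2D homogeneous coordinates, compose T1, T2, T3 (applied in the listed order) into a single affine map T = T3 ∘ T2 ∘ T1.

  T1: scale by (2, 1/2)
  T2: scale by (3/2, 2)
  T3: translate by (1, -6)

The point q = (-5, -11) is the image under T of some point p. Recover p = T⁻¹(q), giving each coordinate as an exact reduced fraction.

p = (-2, -5)

T1 = [2 0 0; 0 1/2 0; 0 0 1]
T2·T1 = [3 0 0; 0 1 0; 0 0 1]
T3·…·T1 = [3 0 1; 0 1 -6; 0 0 1]
det M = 3; M⁻¹ = [1/3 0 -1/3; 0 1 6; 0 0 1]
M⁻¹ · (-5, -11)ᵀ = (-2, -5)ᵀ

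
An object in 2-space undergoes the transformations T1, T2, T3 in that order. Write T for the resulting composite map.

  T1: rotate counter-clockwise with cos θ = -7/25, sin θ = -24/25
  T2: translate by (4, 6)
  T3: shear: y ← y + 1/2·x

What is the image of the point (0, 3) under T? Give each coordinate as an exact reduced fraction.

T(p) = (172/25, 43/5)

T1 rotate counter-clockwise with cos θ = -7/25, sin θ = -24/25: (0, 3) → (72/25, -21/25)
T2 translate by (4, 6): (72/25, -21/25) → (172/25, 129/25)
T3 shear: y ← y + 1/2·x: (172/25, 129/25) → (172/25, 43/5)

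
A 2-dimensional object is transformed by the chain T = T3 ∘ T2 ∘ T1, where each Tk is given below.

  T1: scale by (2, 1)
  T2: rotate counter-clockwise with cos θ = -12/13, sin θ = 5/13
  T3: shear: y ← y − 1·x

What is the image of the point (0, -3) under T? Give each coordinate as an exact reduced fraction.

T1 scale by (2, 1): (0, -3) → (0, -3)
T2 rotate counter-clockwise with cos θ = -12/13, sin θ = 5/13: (0, -3) → (15/13, 36/13)
T3 shear: y ← y − 1·x: (15/13, 36/13) → (15/13, 21/13)

T(p) = (15/13, 21/13)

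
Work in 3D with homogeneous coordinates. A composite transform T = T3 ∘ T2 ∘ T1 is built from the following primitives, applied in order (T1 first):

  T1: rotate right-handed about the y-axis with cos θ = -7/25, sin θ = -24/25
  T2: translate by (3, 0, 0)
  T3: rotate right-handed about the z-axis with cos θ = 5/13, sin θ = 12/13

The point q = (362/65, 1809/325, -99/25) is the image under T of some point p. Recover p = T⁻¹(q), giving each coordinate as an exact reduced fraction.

p = (-5, -3, -3)

T1 = [-7/25 0 -24/25 0; 0 1 0 0; 24/25 0 -7/25 0; 0 0 0 1]
T2·T1 = [-7/25 0 -24/25 3; 0 1 0 0; 24/25 0 -7/25 0; 0 0 0 1]
T3·…·T1 = [-7/65 -12/13 -24/65 15/13; -84/325 5/13 -288/325 36/13; 24/25 0 -7/25 0; 0 0 0 1]
det M = 1; M⁻¹ = [-7/65 -84/325 24/25 21/25; -12/13 5/13 0 0; -24/65 -288/325 -7/25 72/25; 0 0 0 1]
M⁻¹ · (362/65, 1809/325, -99/25)ᵀ = (-5, -3, -3)ᵀ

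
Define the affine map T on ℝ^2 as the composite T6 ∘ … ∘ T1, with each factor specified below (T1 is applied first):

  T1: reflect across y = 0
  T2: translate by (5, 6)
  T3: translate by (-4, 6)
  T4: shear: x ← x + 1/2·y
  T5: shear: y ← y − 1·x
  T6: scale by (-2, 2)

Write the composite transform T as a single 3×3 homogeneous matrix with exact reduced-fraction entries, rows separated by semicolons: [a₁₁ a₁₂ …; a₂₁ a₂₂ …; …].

T = [-2 1 -14; -2 -1 10; 0 0 1]

T1 = [1 0 0; 0 -1 0; 0 0 1]
T2·T1 = [1 0 5; 0 -1 6; 0 0 1]
T3·…·T1 = [1 0 1; 0 -1 12; 0 0 1]
T4·…·T1 = [1 -1/2 7; 0 -1 12; 0 0 1]
T5·…·T1 = [1 -1/2 7; -1 -1/2 5; 0 0 1]
T6·…·T1 = [-2 1 -14; -2 -1 10; 0 0 1]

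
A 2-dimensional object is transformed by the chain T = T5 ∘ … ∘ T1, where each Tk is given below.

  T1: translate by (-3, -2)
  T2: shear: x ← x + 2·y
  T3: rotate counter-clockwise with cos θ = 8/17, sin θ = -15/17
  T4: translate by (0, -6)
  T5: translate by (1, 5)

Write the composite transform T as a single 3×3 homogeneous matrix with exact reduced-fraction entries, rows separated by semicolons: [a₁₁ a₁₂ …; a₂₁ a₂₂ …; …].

T1 = [1 0 -3; 0 1 -2; 0 0 1]
T2·T1 = [1 2 -7; 0 1 -2; 0 0 1]
T3·…·T1 = [8/17 31/17 -86/17; -15/17 -22/17 89/17; 0 0 1]
T4·…·T1 = [8/17 31/17 -86/17; -15/17 -22/17 -13/17; 0 0 1]
T5·…·T1 = [8/17 31/17 -69/17; -15/17 -22/17 72/17; 0 0 1]

T = [8/17 31/17 -69/17; -15/17 -22/17 72/17; 0 0 1]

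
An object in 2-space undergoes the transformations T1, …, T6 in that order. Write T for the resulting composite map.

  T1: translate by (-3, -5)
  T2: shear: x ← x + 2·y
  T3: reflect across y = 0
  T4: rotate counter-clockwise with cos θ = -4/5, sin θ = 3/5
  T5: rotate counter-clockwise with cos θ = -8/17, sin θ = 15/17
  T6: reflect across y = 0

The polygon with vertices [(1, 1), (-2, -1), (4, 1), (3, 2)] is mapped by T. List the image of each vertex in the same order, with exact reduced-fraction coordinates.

T1 translate by (-3, -5): (1, 1) → (-2, -4); (-2, -1) → (-5, -6); (4, 1) → (1, -4); (3, 2) → (0, -3)
T2 shear: x ← x + 2·y: (-2, -4) → (-10, -4); (-5, -6) → (-17, -6); (1, -4) → (-7, -4); (0, -3) → (-6, -3)
T3 reflect across y = 0: (-10, -4) → (-10, 4); (-17, -6) → (-17, 6); (-7, -4) → (-7, 4); (-6, -3) → (-6, 3)
T4 rotate counter-clockwise with cos θ = -4/5, sin θ = 3/5: (-10, 4) → (28/5, -46/5); (-17, 6) → (10, -15); (-7, 4) → (16/5, -37/5); (-6, 3) → (3, -6)
T5 rotate counter-clockwise with cos θ = -8/17, sin θ = 15/17: (28/5, -46/5) → (466/85, 788/85); (10, -15) → (145/17, 270/17); (16/5, -37/5) → (427/85, 536/85); (3, -6) → (66/17, 93/17)
T6 reflect across y = 0: (466/85, 788/85) → (466/85, -788/85); (145/17, 270/17) → (145/17, -270/17); (427/85, 536/85) → (427/85, -536/85); (66/17, 93/17) → (66/17, -93/17)

image vertices: (466/85, -788/85), (145/17, -270/17), (427/85, -536/85), (66/17, -93/17)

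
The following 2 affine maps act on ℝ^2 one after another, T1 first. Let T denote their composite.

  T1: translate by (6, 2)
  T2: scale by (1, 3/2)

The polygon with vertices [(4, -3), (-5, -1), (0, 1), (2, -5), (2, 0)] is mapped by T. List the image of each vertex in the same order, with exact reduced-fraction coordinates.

T1 translate by (6, 2): (4, -3) → (10, -1); (-5, -1) → (1, 1); (0, 1) → (6, 3); (2, -5) → (8, -3); (2, 0) → (8, 2)
T2 scale by (1, 3/2): (10, -1) → (10, -3/2); (1, 1) → (1, 3/2); (6, 3) → (6, 9/2); (8, -3) → (8, -9/2); (8, 2) → (8, 3)

image vertices: (10, -3/2), (1, 3/2), (6, 9/2), (8, -9/2), (8, 3)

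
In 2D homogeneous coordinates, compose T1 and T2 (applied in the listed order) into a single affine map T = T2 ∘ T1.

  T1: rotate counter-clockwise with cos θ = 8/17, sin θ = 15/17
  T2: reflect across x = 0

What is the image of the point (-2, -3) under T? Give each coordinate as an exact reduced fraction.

T1 rotate counter-clockwise with cos θ = 8/17, sin θ = 15/17: (-2, -3) → (29/17, -54/17)
T2 reflect across x = 0: (29/17, -54/17) → (-29/17, -54/17)

T(p) = (-29/17, -54/17)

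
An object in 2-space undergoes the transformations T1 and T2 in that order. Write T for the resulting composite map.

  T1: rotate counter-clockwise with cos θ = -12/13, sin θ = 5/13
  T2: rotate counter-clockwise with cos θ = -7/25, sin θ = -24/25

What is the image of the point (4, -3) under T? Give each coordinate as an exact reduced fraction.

T1 rotate counter-clockwise with cos θ = -12/13, sin θ = 5/13: (4, -3) → (-33/13, 56/13)
T2 rotate counter-clockwise with cos θ = -7/25, sin θ = -24/25: (-33/13, 56/13) → (63/13, 16/13)

T(p) = (63/13, 16/13)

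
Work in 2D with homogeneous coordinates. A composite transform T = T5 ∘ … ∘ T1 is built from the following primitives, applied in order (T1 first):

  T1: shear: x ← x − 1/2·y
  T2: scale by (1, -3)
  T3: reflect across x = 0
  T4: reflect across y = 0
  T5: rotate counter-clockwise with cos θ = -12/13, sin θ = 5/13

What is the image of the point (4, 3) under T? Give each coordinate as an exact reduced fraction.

T(p) = (-15/13, -241/26)

T1 shear: x ← x − 1/2·y: (4, 3) → (5/2, 3)
T2 scale by (1, -3): (5/2, 3) → (5/2, -9)
T3 reflect across x = 0: (5/2, -9) → (-5/2, -9)
T4 reflect across y = 0: (-5/2, -9) → (-5/2, 9)
T5 rotate counter-clockwise with cos θ = -12/13, sin θ = 5/13: (-5/2, 9) → (-15/13, -241/26)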